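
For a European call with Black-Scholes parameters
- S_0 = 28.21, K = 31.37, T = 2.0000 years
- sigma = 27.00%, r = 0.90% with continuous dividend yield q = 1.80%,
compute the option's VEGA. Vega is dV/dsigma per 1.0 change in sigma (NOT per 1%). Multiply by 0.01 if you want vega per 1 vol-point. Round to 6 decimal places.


Answer: Vega = 15.215204

Derivation:
d1 = -0.1342861177; d2 = -0.5161237795
phi(d1) = 0.3953614323; exp(-qT) = 0.9646402935; exp(-rT) = 0.9821610324
Vega = S * exp(-qT) * phi(d1) * sqrt(T) = 28.2100 * 0.9646402935 * 0.3953614323 * 1.4142135624 = 15.215204


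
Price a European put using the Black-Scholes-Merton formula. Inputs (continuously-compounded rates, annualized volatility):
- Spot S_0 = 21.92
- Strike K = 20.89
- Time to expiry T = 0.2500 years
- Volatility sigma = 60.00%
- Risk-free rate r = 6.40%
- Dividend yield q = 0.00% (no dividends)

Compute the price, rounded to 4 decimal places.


d1 = (ln(S/K) + (r - q + 0.5*sigma^2) * T) / (sigma * sqrt(T)) = 0.36376296
d2 = d1 - sigma * sqrt(T) = 0.06376296
exp(-rT) = 0.98412732; exp(-qT) = 1.00000000
P = K * exp(-rT) * N(-d2) - S_0 * exp(-qT) * N(-d1)
N(-d1) = 0.35801751; N(-d2) = 0.47457949
P = 20.8900 * 0.98412732 * 0.47457949 - 21.9200 * 1.00000000 * 0.35801751 = 1.9089

Answer: Price = 1.9089


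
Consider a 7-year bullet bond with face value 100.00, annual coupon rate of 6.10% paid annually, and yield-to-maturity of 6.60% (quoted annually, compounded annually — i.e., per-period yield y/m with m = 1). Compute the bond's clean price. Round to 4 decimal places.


Answer: Price = 97.2674

Derivation:
Coupon per period c = face * coupon_rate / m = 6.100000
Periods per year m = 1; per-period yield y/m = 0.066000
Number of cashflows N = 7
Cashflows (t years, CF_t, discount factor 1/(1+y/m)^(m*t), PV):
  t = 1.0000: CF_t = 6.100000, DF = 0.938086, PV = 5.722326
  t = 2.0000: CF_t = 6.100000, DF = 0.880006, PV = 5.368036
  t = 3.0000: CF_t = 6.100000, DF = 0.825521, PV = 5.035681
  t = 4.0000: CF_t = 6.100000, DF = 0.774410, PV = 4.723903
  t = 5.0000: CF_t = 6.100000, DF = 0.726464, PV = 4.431429
  t = 6.0000: CF_t = 6.100000, DF = 0.681486, PV = 4.157063
  t = 7.0000: CF_t = 106.100000, DF = 0.639292, PV = 67.828928
Price P = sum_t PV_t = 97.267367


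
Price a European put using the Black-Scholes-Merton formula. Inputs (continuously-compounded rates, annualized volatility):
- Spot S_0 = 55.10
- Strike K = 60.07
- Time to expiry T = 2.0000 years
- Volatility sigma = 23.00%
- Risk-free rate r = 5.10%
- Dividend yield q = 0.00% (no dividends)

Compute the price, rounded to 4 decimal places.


Answer: Price = 6.6439

Derivation:
d1 = (ln(S/K) + (r - q + 0.5*sigma^2) * T) / (sigma * sqrt(T)) = 0.21071526
d2 = d1 - sigma * sqrt(T) = -0.11455386
exp(-rT) = 0.90302955; exp(-qT) = 1.00000000
P = K * exp(-rT) * N(-d2) - S_0 * exp(-qT) * N(-d1)
N(-d1) = 0.41655473; N(-d2) = 0.54560062
P = 60.0700 * 0.90302955 * 0.54560062 - 55.1000 * 1.00000000 * 0.41655473 = 6.6439


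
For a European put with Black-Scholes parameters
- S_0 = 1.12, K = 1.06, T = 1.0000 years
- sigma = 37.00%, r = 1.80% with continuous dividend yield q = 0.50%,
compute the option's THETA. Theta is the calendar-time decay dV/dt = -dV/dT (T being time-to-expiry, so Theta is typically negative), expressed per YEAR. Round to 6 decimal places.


d1 = 0.3689453437; d2 = -0.0010546563
phi(d1) = 0.3726935173; exp(-qT) = 0.9950124792; exp(-rT) = 0.9821610324
Theta = -S*exp(-qT)*phi(d1)*sigma/(2*sqrt(T)) + r*K*exp(-rT)*N(-d2) - q*S*exp(-qT)*N(-d1)
N(-d1) = 0.3560842322; N(-d2) = 0.5004207469; sqrt(T) = 1.0000000000
Term 1 = -1.1200 * 0.9950124792 * 0.3726935173 * 0.3700 / (2 * 1.0000000000) = -0.0768369500
Term 2 = 0.0180 * 1.0600 * 0.9821610324 * 0.5004207469 = 0.0093777009
Term 3 = -0.0050 * 1.1200 * 0.9950124792 * 0.3560842322 = -0.0019841262
Theta = -0.0768369500 + (0.0093777009) + (-0.0019841262) = -0.069443

Answer: Theta = -0.069443


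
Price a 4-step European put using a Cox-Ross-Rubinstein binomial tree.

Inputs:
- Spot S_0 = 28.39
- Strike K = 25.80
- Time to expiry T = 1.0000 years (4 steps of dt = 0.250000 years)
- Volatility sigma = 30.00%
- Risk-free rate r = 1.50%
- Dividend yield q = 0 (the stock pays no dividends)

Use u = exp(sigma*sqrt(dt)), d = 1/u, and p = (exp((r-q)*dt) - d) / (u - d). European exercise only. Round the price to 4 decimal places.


Answer: Price = V(0,0) = 2.0557

Derivation:
dt = T/N = 0.250000
u = exp(sigma*sqrt(dt)) = 1.161834; d = 1/u = 0.860708
p = (exp((r-q)*dt) - d) / (u - d) = 0.475047
Discount per step: exp(-r*dt) = 0.996257
Stock lattice S(k, i) with i counting down-moves:
  k=0: S(0,0) = 28.3900
  k=1: S(1,0) = 32.9845; S(1,1) = 24.4355
  k=2: S(2,0) = 38.3225; S(2,1) = 28.3900; S(2,2) = 21.0318
  k=3: S(3,0) = 44.5244; S(3,1) = 32.9845; S(3,2) = 24.4355; S(3,3) = 18.1023
  k=4: S(4,0) = 51.7300; S(4,1) = 38.3225; S(4,2) = 28.3900; S(4,3) = 21.0318; S(4,4) = 15.5808
Terminal payoffs V(N, i) = max(K - S_T, 0):
  V(4,0) = 0.000000; V(4,1) = 0.000000; V(4,2) = 0.000000; V(4,3) = 4.768171; V(4,4) = 10.219238
Backward induction: V(k, i) = exp(-r*dt) * [p * V(k+1, i) + (1-p) * V(k+1, i+1)].
  V(3,0) = exp(-r*dt) * [p*0.000000 + (1-p)*0.000000] = 0.000000
  V(3,1) = exp(-r*dt) * [p*0.000000 + (1-p)*0.000000] = 0.000000
  V(3,2) = exp(-r*dt) * [p*0.000000 + (1-p)*4.768171] = 2.493698
  V(3,3) = exp(-r*dt) * [p*4.768171 + (1-p)*10.219238] = 7.601168
  V(2,0) = exp(-r*dt) * [p*0.000000 + (1-p)*0.000000] = 0.000000
  V(2,1) = exp(-r*dt) * [p*0.000000 + (1-p)*2.493698] = 1.304175
  V(2,2) = exp(-r*dt) * [p*2.493698 + (1-p)*7.601168] = 5.155511
  V(1,0) = exp(-r*dt) * [p*0.000000 + (1-p)*1.304175] = 0.682068
  V(1,1) = exp(-r*dt) * [p*1.304175 + (1-p)*5.155511] = 3.313497
  V(0,0) = exp(-r*dt) * [p*0.682068 + (1-p)*3.313497] = 2.055722


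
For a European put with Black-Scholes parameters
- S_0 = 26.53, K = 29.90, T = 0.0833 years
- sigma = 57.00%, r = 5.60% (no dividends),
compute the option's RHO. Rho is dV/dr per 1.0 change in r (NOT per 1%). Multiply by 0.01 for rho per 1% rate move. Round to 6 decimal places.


d1 = -0.6162801495; d2 = -0.7807920640
phi(d1) = 0.3299417535; exp(-qT) = 1.0000000000; exp(-rT) = 0.9953460633
N(-d2) = 0.7825375988
Rho = -K*T*exp(-rT)*N(-d2) = -29.9000 * 0.0833 * 0.9953460633 * 0.7825375988 = -1.939972

Answer: Rho = -1.939972


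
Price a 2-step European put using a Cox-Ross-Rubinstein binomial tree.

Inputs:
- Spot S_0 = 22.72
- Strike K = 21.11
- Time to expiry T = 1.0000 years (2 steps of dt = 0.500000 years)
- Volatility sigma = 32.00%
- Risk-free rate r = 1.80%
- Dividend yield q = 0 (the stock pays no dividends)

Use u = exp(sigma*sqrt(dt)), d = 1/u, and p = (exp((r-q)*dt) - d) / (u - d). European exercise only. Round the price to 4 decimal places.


Answer: Price = V(0,0) = 1.8829

Derivation:
dt = T/N = 0.500000
u = exp(sigma*sqrt(dt)) = 1.253919; d = 1/u = 0.797499
p = (exp((r-q)*dt) - d) / (u - d) = 0.463479
Discount per step: exp(-r*dt) = 0.991040
Stock lattice S(k, i) with i counting down-moves:
  k=0: S(0,0) = 22.7200
  k=1: S(1,0) = 28.4890; S(1,1) = 18.1192
  k=2: S(2,0) = 35.7230; S(2,1) = 22.7200; S(2,2) = 14.4500
Terminal payoffs V(N, i) = max(K - S_T, 0):
  V(2,0) = 0.000000; V(2,1) = 0.000000; V(2,2) = 6.659959
Backward induction: V(k, i) = exp(-r*dt) * [p * V(k+1, i) + (1-p) * V(k+1, i+1)].
  V(1,0) = exp(-r*dt) * [p*0.000000 + (1-p)*0.000000] = 0.000000
  V(1,1) = exp(-r*dt) * [p*0.000000 + (1-p)*6.659959] = 3.541191
  V(0,0) = exp(-r*dt) * [p*0.000000 + (1-p)*3.541191] = 1.882900


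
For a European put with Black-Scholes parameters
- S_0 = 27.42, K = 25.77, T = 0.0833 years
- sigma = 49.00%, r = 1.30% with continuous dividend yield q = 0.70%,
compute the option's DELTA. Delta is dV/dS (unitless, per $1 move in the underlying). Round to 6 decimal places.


Answer: Delta = -0.303769

Derivation:
d1 = 0.5130838635; d2 = 0.3716613406
phi(d1) = 0.3497397199; exp(-qT) = 0.9994170700; exp(-rT) = 0.9989176861
N(-d1) = 0.3039463293
Delta = -exp(-qT) * N(-d1) = -0.9994170700 * 0.3039463293 = -0.303769


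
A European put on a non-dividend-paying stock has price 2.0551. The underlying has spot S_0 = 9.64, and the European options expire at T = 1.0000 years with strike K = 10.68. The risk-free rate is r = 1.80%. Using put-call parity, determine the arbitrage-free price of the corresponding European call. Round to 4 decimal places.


Put-call parity: C - P = S_0 * exp(-qT) - K * exp(-rT).
S_0 * exp(-qT) = 9.6400 * 1.00000000 = 9.64000000
K * exp(-rT) = 10.6800 * 0.98216103 = 10.48947983
C = P + S*exp(-qT) - K*exp(-rT)
C = 2.0551 + 9.64000000 - 10.48947983 = 1.2056

Answer: Call price = 1.2056


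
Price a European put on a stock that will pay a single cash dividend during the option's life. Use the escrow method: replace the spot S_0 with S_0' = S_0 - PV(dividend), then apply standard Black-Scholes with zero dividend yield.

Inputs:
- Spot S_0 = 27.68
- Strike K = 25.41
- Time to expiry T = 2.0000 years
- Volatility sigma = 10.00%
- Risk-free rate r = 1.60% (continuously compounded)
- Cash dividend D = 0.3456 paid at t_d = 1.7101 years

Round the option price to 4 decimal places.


Answer: Price = 0.4848

Derivation:
PV(D) = D * exp(-r * t_d) = 0.3456 * 0.97300934 = 0.33627203
S_0' = S_0 - PV(D) = 27.6800 - 0.33627203 = 27.34372797
d1 = (ln(S_0'/K) + (r + sigma^2/2)*T) / (sigma*sqrt(T)) = 0.81560794
d2 = d1 - sigma*sqrt(T) = 0.67418658
exp(-rT) = 0.96850658
N(-d1) = 0.20736220; N(-d2) = 0.25009635
P = K * exp(-rT) * N(-d2) - S_0' * N(-d1) = 25.4100 * 0.96850658 * 0.25009635 - 27.34372797 * 0.20736220 = 0.4848


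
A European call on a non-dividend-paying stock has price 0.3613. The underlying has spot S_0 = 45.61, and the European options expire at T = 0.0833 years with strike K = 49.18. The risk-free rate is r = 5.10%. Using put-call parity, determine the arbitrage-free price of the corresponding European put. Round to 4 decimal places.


Answer: Put price = 3.7228

Derivation:
Put-call parity: C - P = S_0 * exp(-qT) - K * exp(-rT).
S_0 * exp(-qT) = 45.6100 * 1.00000000 = 45.61000000
K * exp(-rT) = 49.1800 * 0.99576071 = 48.97151178
P = C - S*exp(-qT) + K*exp(-rT)
P = 0.3613 - 45.61000000 + 48.97151178 = 3.7228


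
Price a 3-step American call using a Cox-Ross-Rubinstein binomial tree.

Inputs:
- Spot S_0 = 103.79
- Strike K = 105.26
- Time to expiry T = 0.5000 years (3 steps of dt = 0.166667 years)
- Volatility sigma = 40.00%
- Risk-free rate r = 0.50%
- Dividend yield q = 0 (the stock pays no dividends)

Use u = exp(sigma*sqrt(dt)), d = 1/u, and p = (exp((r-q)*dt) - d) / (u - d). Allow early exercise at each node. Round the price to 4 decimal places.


dt = T/N = 0.166667
u = exp(sigma*sqrt(dt)) = 1.177389; d = 1/u = 0.849337
p = (exp((r-q)*dt) - d) / (u - d) = 0.461807
Discount per step: exp(-r*dt) = 0.999167
Stock lattice S(k, i) with i counting down-moves:
  k=0: S(0,0) = 103.7900
  k=1: S(1,0) = 122.2012; S(1,1) = 88.1527
  k=2: S(2,0) = 143.8784; S(2,1) = 103.7900; S(2,2) = 74.8713
  k=3: S(3,0) = 169.4008; S(3,1) = 122.2012; S(3,2) = 88.1527; S(3,3) = 63.5910
Terminal payoffs V(N, i) = max(S_T - K, 0):
  V(3,0) = 64.140812; V(3,1) = 16.941209; V(3,2) = 0.000000; V(3,3) = 0.000000
Backward induction: V(k, i) = exp(-r*dt) * [p * V(k+1, i) + (1-p) * V(k+1, i+1)]; then take max(V_cont, immediate exercise) for American.
  V(2,0) = exp(-r*dt) * [p*64.140812 + (1-p)*16.941209] = 38.706046; exercise = 38.618366; V(2,0) = max -> 38.706046
  V(2,1) = exp(-r*dt) * [p*16.941209 + (1-p)*0.000000] = 7.817051; exercise = 0.000000; V(2,1) = max -> 7.817051
  V(2,2) = exp(-r*dt) * [p*0.000000 + (1-p)*0.000000] = 0.000000; exercise = 0.000000; V(2,2) = max -> 0.000000
  V(1,0) = exp(-r*dt) * [p*38.706046 + (1-p)*7.817051] = 22.063410; exercise = 16.941209; V(1,0) = max -> 22.063410
  V(1,1) = exp(-r*dt) * [p*7.817051 + (1-p)*0.000000] = 3.606962; exercise = 0.000000; V(1,1) = max -> 3.606962
  V(0,0) = exp(-r*dt) * [p*22.063410 + (1-p)*3.606962] = 12.120174; exercise = 0.000000; V(0,0) = max -> 12.120174

Answer: Price = V(0,0) = 12.1202


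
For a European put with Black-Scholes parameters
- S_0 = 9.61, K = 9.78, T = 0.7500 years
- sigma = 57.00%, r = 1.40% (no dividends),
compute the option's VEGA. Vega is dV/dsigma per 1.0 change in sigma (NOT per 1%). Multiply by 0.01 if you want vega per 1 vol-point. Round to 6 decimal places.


Answer: Vega = 3.231613

Derivation:
d1 = 0.2325652756; d2 = -0.2610692045
phi(d1) = 0.3882981382; exp(-qT) = 1.0000000000; exp(-rT) = 0.9895549326
Vega = S * exp(-qT) * phi(d1) * sqrt(T) = 9.6100 * 1.0000000000 * 0.3882981382 * 0.8660254038 = 3.231613


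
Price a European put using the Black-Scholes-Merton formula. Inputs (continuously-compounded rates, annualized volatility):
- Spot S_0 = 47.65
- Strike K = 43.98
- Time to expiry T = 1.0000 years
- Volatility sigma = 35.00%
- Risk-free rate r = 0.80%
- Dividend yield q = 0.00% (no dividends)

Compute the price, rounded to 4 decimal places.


d1 = (ln(S/K) + (r - q + 0.5*sigma^2) * T) / (sigma * sqrt(T)) = 0.42685041
d2 = d1 - sigma * sqrt(T) = 0.07685041
exp(-rT) = 0.99203191; exp(-qT) = 1.00000000
P = K * exp(-rT) * N(-d2) - S_0 * exp(-qT) * N(-d1)
N(-d1) = 0.33474414; N(-d2) = 0.46937127
P = 43.9800 * 0.99203191 * 0.46937127 - 47.6500 * 1.00000000 * 0.33474414 = 4.5279

Answer: Price = 4.5279


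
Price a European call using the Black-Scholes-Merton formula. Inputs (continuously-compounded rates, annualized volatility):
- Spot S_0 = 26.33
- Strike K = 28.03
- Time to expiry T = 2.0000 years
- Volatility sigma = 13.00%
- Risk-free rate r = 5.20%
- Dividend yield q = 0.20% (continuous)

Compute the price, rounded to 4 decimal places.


Answer: Price = 2.4061

Derivation:
d1 = (ln(S/K) + (r - q + 0.5*sigma^2) * T) / (sigma * sqrt(T)) = 0.29553587
d2 = d1 - sigma * sqrt(T) = 0.11168811
exp(-rT) = 0.90122530; exp(-qT) = 0.99600799
C = S_0 * exp(-qT) * N(d1) - K * exp(-rT) * N(d2)
N(d1) = 0.61620772; N(d2) = 0.54446464
C = 26.3300 * 0.99600799 * 0.61620772 - 28.0300 * 0.90122530 * 0.54446464 = 2.4061


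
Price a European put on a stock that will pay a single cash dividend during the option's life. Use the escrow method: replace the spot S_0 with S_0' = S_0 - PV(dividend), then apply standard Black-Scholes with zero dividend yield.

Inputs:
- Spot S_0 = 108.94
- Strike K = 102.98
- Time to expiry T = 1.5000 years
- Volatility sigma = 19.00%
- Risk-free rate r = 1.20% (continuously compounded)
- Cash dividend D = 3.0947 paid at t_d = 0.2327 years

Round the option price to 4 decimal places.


Answer: Price = 7.4131

Derivation:
PV(D) = D * exp(-r * t_d) = 3.0947 * 0.99721150 = 3.08607041
S_0' = S_0 - PV(D) = 108.9400 - 3.08607041 = 105.85392959
d1 = (ln(S_0'/K) + (r + sigma^2/2)*T) / (sigma*sqrt(T)) = 0.31198904
d2 = d1 - sigma*sqrt(T) = 0.07928752
exp(-rT) = 0.98216103
N(-d1) = 0.37752443; N(-d2) = 0.46840197
P = K * exp(-rT) * N(-d2) - S_0' * N(-d1) = 102.9800 * 0.98216103 * 0.46840197 - 105.85392959 * 0.37752443 = 7.4131


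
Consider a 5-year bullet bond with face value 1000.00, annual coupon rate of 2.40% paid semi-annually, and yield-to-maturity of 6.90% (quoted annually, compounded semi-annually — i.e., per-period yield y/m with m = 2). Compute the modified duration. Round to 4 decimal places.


Answer: Modified duration = 4.5488

Derivation:
Coupon per period c = face * coupon_rate / m = 12.000000
Periods per year m = 2; per-period yield y/m = 0.034500
Number of cashflows N = 10
Cashflows (t years, CF_t, discount factor 1/(1+y/m)^(m*t), PV):
  t = 0.5000: CF_t = 12.000000, DF = 0.966651, PV = 11.599807
  t = 1.0000: CF_t = 12.000000, DF = 0.934413, PV = 11.212960
  t = 1.5000: CF_t = 12.000000, DF = 0.903251, PV = 10.839014
  t = 2.0000: CF_t = 12.000000, DF = 0.873128, PV = 10.477539
  t = 2.5000: CF_t = 12.000000, DF = 0.844010, PV = 10.128118
  t = 3.0000: CF_t = 12.000000, DF = 0.815863, PV = 9.790351
  t = 3.5000: CF_t = 12.000000, DF = 0.788654, PV = 9.463849
  t = 4.0000: CF_t = 12.000000, DF = 0.762353, PV = 9.148234
  t = 4.5000: CF_t = 12.000000, DF = 0.736929, PV = 8.843146
  t = 5.0000: CF_t = 1012.000000, DF = 0.712353, PV = 720.900891
Price P = sum_t PV_t = 812.403908
First compute Macaulay numerator sum_t t * PV_t:
  t * PV_t at t = 0.5000: 5.799903
  t * PV_t at t = 1.0000: 11.212960
  t * PV_t at t = 1.5000: 16.258520
  t * PV_t at t = 2.0000: 20.955077
  t * PV_t at t = 2.5000: 25.320296
  t * PV_t at t = 3.0000: 29.371054
  t * PV_t at t = 3.5000: 33.123470
  t * PV_t at t = 4.0000: 36.592938
  t * PV_t at t = 4.5000: 39.794157
  t * PV_t at t = 5.0000: 3604.504457
Macaulay duration D = 3822.932831 / 812.403908 = 4.705705
Modified duration = D / (1 + y/m) = 4.705705 / (1 + 0.034500) = 4.548772


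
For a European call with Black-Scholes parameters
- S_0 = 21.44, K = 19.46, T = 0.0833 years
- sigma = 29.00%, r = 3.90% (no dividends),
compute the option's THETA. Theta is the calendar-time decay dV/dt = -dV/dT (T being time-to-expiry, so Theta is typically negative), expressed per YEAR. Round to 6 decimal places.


d1 = 1.2383501560; d2 = 1.1546511118
phi(d1) = 0.1853157619; exp(-qT) = 1.0000000000; exp(-rT) = 0.9967565713
Theta = -S*exp(-qT)*phi(d1)*sigma/(2*sqrt(T)) - r*K*exp(-rT)*N(d2) + q*S*exp(-qT)*N(d1)
N(d1) = 0.8922068731; N(d2) = 0.8758833365; sqrt(T) = 0.2886173938
Term 1 = -21.4400 * 1.0000000000 * 0.1853157619 * 0.2900 / (2 * 0.2886173938) = -1.9961015967
Term 2 = -0.0390 * 19.4600 * 0.9967565713 * 0.8758833365 = -0.6625868532
Term 3 = 0 (no dividend yield, q = 0)
Theta = -1.9961015967 + (-0.6625868532) + (0.0000000000) = -2.658688

Answer: Theta = -2.658688


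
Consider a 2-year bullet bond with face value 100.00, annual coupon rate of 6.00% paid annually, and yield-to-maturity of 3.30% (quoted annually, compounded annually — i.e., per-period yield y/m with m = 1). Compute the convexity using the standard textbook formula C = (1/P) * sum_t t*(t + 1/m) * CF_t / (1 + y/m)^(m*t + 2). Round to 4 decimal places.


Coupon per period c = face * coupon_rate / m = 6.000000
Periods per year m = 1; per-period yield y/m = 0.033000
Number of cashflows N = 2
Cashflows (t years, CF_t, discount factor 1/(1+y/m)^(m*t), PV):
  t = 1.0000: CF_t = 6.000000, DF = 0.968054, PV = 5.808325
  t = 2.0000: CF_t = 106.000000, DF = 0.937129, PV = 99.335669
Price P = sum_t PV_t = 105.143995
Convexity numerator sum_t t*(t + 1/m) * CF_t / (1+y/m)^(m*t + 2):
  t = 1.0000: term = 10.886300
  t = 2.0000: term = 558.541992
Convexity = (1/P) * sum = 569.428292 / 105.143995 = 5.415700

Answer: Convexity = 5.4157


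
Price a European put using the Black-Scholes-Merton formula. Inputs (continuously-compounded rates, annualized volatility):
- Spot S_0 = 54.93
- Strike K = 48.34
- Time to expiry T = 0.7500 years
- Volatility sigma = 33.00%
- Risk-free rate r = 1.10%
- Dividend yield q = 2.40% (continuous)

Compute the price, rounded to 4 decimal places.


Answer: Price = 3.2682

Derivation:
d1 = (ln(S/K) + (r - q + 0.5*sigma^2) * T) / (sigma * sqrt(T)) = 0.55596302
d2 = d1 - sigma * sqrt(T) = 0.27017463
exp(-rT) = 0.99178394; exp(-qT) = 0.98216103
P = K * exp(-rT) * N(-d2) - S_0 * exp(-qT) * N(-d1)
N(-d1) = 0.28911807; N(-d2) = 0.39351295
P = 48.3400 * 0.99178394 * 0.39351295 - 54.9300 * 0.98216103 * 0.28911807 = 3.2682


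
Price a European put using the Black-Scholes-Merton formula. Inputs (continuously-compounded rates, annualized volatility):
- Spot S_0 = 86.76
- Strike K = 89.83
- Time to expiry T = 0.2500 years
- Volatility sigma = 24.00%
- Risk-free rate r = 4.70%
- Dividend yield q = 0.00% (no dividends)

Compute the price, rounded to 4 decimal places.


d1 = (ln(S/K) + (r - q + 0.5*sigma^2) * T) / (sigma * sqrt(T)) = -0.13186091
d2 = d1 - sigma * sqrt(T) = -0.25186091
exp(-rT) = 0.98831876; exp(-qT) = 1.00000000
P = K * exp(-rT) * N(-d2) - S_0 * exp(-qT) * N(-d1)
N(-d1) = 0.55245285; N(-d2) = 0.59942571
P = 89.8300 * 0.98831876 * 0.59942571 - 86.7600 * 1.00000000 * 0.55245285 = 5.2866

Answer: Price = 5.2866


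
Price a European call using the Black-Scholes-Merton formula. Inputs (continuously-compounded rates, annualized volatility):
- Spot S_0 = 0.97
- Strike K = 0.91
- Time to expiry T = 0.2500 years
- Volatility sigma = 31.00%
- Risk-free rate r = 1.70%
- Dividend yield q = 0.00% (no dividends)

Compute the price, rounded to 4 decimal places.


d1 = (ln(S/K) + (r - q + 0.5*sigma^2) * T) / (sigma * sqrt(T)) = 0.51686434
d2 = d1 - sigma * sqrt(T) = 0.36186434
exp(-rT) = 0.99575902; exp(-qT) = 1.00000000
C = S_0 * exp(-qT) * N(d1) - K * exp(-rT) * N(d2)
N(d1) = 0.69737457; N(d2) = 0.64127329
C = 0.9700 * 1.00000000 * 0.69737457 - 0.9100 * 0.99575902 * 0.64127329 = 0.0954

Answer: Price = 0.0954


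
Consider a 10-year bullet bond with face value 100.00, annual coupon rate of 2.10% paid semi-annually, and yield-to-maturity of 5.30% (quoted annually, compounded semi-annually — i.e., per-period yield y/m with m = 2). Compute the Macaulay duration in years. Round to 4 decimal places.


Coupon per period c = face * coupon_rate / m = 1.050000
Periods per year m = 2; per-period yield y/m = 0.026500
Number of cashflows N = 20
Cashflows (t years, CF_t, discount factor 1/(1+y/m)^(m*t), PV):
  t = 0.5000: CF_t = 1.050000, DF = 0.974184, PV = 1.022893
  t = 1.0000: CF_t = 1.050000, DF = 0.949035, PV = 0.996486
  t = 1.5000: CF_t = 1.050000, DF = 0.924535, PV = 0.970761
  t = 2.0000: CF_t = 1.050000, DF = 0.900667, PV = 0.945700
  t = 2.5000: CF_t = 1.050000, DF = 0.877415, PV = 0.921286
  t = 3.0000: CF_t = 1.050000, DF = 0.854764, PV = 0.897502
  t = 3.5000: CF_t = 1.050000, DF = 0.832698, PV = 0.874333
  t = 4.0000: CF_t = 1.050000, DF = 0.811201, PV = 0.851761
  t = 4.5000: CF_t = 1.050000, DF = 0.790259, PV = 0.829772
  t = 5.0000: CF_t = 1.050000, DF = 0.769858, PV = 0.808351
  t = 5.5000: CF_t = 1.050000, DF = 0.749983, PV = 0.787482
  t = 6.0000: CF_t = 1.050000, DF = 0.730622, PV = 0.767153
  t = 6.5000: CF_t = 1.050000, DF = 0.711760, PV = 0.747348
  t = 7.0000: CF_t = 1.050000, DF = 0.693385, PV = 0.728055
  t = 7.5000: CF_t = 1.050000, DF = 0.675485, PV = 0.709259
  t = 8.0000: CF_t = 1.050000, DF = 0.658047, PV = 0.690949
  t = 8.5000: CF_t = 1.050000, DF = 0.641059, PV = 0.673112
  t = 9.0000: CF_t = 1.050000, DF = 0.624509, PV = 0.655735
  t = 9.5000: CF_t = 1.050000, DF = 0.608387, PV = 0.638806
  t = 10.0000: CF_t = 101.050000, DF = 0.592681, PV = 59.890404
Price P = sum_t PV_t = 75.407148
Macaulay numerator sum_t t * PV_t:
  t * PV_t at t = 0.5000: 0.511447
  t * PV_t at t = 1.0000: 0.996486
  t * PV_t at t = 1.5000: 1.456142
  t * PV_t at t = 2.0000: 1.891400
  t * PV_t at t = 2.5000: 2.303215
  t * PV_t at t = 3.0000: 2.692507
  t * PV_t at t = 3.5000: 3.060164
  t * PV_t at t = 4.0000: 3.407043
  t * PV_t at t = 4.5000: 3.733973
  t * PV_t at t = 5.0000: 4.041753
  t * PV_t at t = 5.5000: 4.331153
  t * PV_t at t = 6.0000: 4.602917
  t * PV_t at t = 6.5000: 4.857762
  t * PV_t at t = 7.0000: 5.096382
  t * PV_t at t = 7.5000: 5.319444
  t * PV_t at t = 8.0000: 5.527593
  t * PV_t at t = 8.5000: 5.721449
  t * PV_t at t = 9.0000: 5.901612
  t * PV_t at t = 9.5000: 6.068660
  t * PV_t at t = 10.0000: 598.904041
Macaulay duration D = (sum_t t * PV_t) / P = 670.425143 / 75.407148 = 8.890737

Answer: Macaulay duration = 8.8907 years


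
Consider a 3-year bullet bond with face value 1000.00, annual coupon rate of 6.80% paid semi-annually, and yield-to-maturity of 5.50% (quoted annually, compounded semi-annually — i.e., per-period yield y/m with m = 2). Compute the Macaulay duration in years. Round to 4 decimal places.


Answer: Macaulay duration = 2.7687 years

Derivation:
Coupon per period c = face * coupon_rate / m = 34.000000
Periods per year m = 2; per-period yield y/m = 0.027500
Number of cashflows N = 6
Cashflows (t years, CF_t, discount factor 1/(1+y/m)^(m*t), PV):
  t = 0.5000: CF_t = 34.000000, DF = 0.973236, PV = 33.090024
  t = 1.0000: CF_t = 34.000000, DF = 0.947188, PV = 32.204403
  t = 1.5000: CF_t = 34.000000, DF = 0.921838, PV = 31.342485
  t = 2.0000: CF_t = 34.000000, DF = 0.897166, PV = 30.503635
  t = 2.5000: CF_t = 34.000000, DF = 0.873154, PV = 29.687236
  t = 3.0000: CF_t = 1034.000000, DF = 0.849785, PV = 878.677601
Price P = sum_t PV_t = 1035.505384
Macaulay numerator sum_t t * PV_t:
  t * PV_t at t = 0.5000: 16.545012
  t * PV_t at t = 1.0000: 32.204403
  t * PV_t at t = 1.5000: 47.013727
  t * PV_t at t = 2.0000: 61.007270
  t * PV_t at t = 2.5000: 74.218090
  t * PV_t at t = 3.0000: 2636.032802
Macaulay duration D = (sum_t t * PV_t) / P = 2867.021305 / 1035.505384 = 2.768717


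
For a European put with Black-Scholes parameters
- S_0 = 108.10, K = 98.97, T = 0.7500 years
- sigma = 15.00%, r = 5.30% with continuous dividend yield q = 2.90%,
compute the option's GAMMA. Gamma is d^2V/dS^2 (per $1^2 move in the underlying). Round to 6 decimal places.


Answer: Gamma = 0.018827

Derivation:
d1 = 0.8827874274; d2 = 0.7528836168
phi(d1) = 0.2701993243; exp(-qT) = 0.9784848257; exp(-rT) = 0.9610296665
Gamma = exp(-qT) * phi(d1) / (S * sigma * sqrt(T)) = 0.9784848257 * 0.2701993243 / (108.1000 * 0.1500 * 0.8660254038) = 0.018827


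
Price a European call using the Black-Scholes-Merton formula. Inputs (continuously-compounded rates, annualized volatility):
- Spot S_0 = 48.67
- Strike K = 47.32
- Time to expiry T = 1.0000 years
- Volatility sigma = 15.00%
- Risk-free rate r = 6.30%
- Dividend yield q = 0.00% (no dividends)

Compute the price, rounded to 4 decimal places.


d1 = (ln(S/K) + (r - q + 0.5*sigma^2) * T) / (sigma * sqrt(T)) = 0.68253190
d2 = d1 - sigma * sqrt(T) = 0.53253190
exp(-rT) = 0.93894347; exp(-qT) = 1.00000000
C = S_0 * exp(-qT) * N(d1) - K * exp(-rT) * N(d2)
N(d1) = 0.75254866; N(d2) = 0.70282117
C = 48.6700 * 1.00000000 * 0.75254866 - 47.3200 * 0.93894347 * 0.70282117 = 5.3996

Answer: Price = 5.3996


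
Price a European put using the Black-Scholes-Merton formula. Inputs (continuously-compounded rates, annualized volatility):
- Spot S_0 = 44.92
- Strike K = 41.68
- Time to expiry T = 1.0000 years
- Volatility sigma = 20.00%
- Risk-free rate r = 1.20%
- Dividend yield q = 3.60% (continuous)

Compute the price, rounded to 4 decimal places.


Answer: Price = 2.3995

Derivation:
d1 = (ln(S/K) + (r - q + 0.5*sigma^2) * T) / (sigma * sqrt(T)) = 0.35430866
d2 = d1 - sigma * sqrt(T) = 0.15430866
exp(-rT) = 0.98807171; exp(-qT) = 0.96464029
P = K * exp(-rT) * N(-d2) - S_0 * exp(-qT) * N(-d1)
N(-d1) = 0.36155379; N(-d2) = 0.43868318
P = 41.6800 * 0.98807171 * 0.43868318 - 44.9200 * 0.96464029 * 0.36155379 = 2.3995


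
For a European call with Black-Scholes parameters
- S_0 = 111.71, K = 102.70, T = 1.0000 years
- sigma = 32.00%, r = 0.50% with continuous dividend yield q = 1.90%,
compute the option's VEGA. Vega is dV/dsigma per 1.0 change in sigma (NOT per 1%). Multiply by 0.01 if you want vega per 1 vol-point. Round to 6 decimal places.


Answer: Vega = 40.696027

Derivation:
d1 = 0.3790440958; d2 = 0.0590440958
phi(d1) = 0.3712885535; exp(-qT) = 0.9811793622; exp(-rT) = 0.9950124792
Vega = S * exp(-qT) * phi(d1) * sqrt(T) = 111.7100 * 0.9811793622 * 0.3712885535 * 1.0000000000 = 40.696027


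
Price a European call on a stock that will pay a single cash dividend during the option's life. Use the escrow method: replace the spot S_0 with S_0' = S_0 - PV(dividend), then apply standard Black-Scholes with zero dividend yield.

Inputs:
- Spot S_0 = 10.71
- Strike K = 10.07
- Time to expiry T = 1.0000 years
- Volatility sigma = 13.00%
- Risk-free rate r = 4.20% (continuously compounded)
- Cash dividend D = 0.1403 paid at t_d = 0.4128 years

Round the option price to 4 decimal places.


Answer: Price = 1.1046

Derivation:
PV(D) = D * exp(-r * t_d) = 0.1403 * 0.98281183 = 0.13788850
S_0' = S_0 - PV(D) = 10.7100 - 0.13788850 = 10.57211150
d1 = (ln(S_0'/K) + (r + sigma^2/2)*T) / (sigma*sqrt(T)) = 0.76237567
d2 = d1 - sigma*sqrt(T) = 0.63237567
exp(-rT) = 0.95886978
N(d1) = 0.77708209; N(d2) = 0.73642928
C = S_0' * N(d1) - K * exp(-rT) * N(d2) = 10.57211150 * 0.77708209 - 10.0700 * 0.95886978 * 0.73642928 = 1.1046


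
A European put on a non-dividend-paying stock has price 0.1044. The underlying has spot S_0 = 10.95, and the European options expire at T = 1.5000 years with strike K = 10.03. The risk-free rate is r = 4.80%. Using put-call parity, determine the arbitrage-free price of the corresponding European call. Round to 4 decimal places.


Put-call parity: C - P = S_0 * exp(-qT) - K * exp(-rT).
S_0 * exp(-qT) = 10.9500 * 1.00000000 = 10.95000000
K * exp(-rT) = 10.0300 * 0.93053090 = 9.33322488
C = P + S*exp(-qT) - K*exp(-rT)
C = 0.1044 + 10.95000000 - 9.33322488 = 1.7212

Answer: Call price = 1.7212


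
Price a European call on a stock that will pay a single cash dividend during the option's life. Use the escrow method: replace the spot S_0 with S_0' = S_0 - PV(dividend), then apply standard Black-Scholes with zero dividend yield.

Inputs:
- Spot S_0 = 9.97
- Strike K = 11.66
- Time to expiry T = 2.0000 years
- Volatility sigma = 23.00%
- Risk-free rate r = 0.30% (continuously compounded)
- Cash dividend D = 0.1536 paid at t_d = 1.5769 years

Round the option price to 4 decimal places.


PV(D) = D * exp(-r * t_d) = 0.1536 * 0.99528047 = 0.15287508
S_0' = S_0 - PV(D) = 9.9700 - 0.15287508 = 9.81712492
d1 = (ln(S_0'/K) + (r + sigma^2/2)*T) / (sigma*sqrt(T)) = -0.34782238
d2 = d1 - sigma*sqrt(T) = -0.67309150
exp(-rT) = 0.99401796
N(d1) = 0.36398679; N(d2) = 0.25044454
C = S_0' * N(d1) - K * exp(-rT) * N(d2) = 9.81712492 * 0.36398679 - 11.6600 * 0.99401796 * 0.25044454 = 0.6706

Answer: Price = 0.6706


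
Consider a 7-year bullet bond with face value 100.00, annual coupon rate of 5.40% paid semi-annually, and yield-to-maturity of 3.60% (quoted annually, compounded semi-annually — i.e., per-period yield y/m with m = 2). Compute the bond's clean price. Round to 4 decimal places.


Coupon per period c = face * coupon_rate / m = 2.700000
Periods per year m = 2; per-period yield y/m = 0.018000
Number of cashflows N = 14
Cashflows (t years, CF_t, discount factor 1/(1+y/m)^(m*t), PV):
  t = 0.5000: CF_t = 2.700000, DF = 0.982318, PV = 2.652259
  t = 1.0000: CF_t = 2.700000, DF = 0.964949, PV = 2.605363
  t = 1.5000: CF_t = 2.700000, DF = 0.947887, PV = 2.559295
  t = 2.0000: CF_t = 2.700000, DF = 0.931127, PV = 2.514043
  t = 2.5000: CF_t = 2.700000, DF = 0.914663, PV = 2.469590
  t = 3.0000: CF_t = 2.700000, DF = 0.898490, PV = 2.425923
  t = 3.5000: CF_t = 2.700000, DF = 0.882603, PV = 2.383029
  t = 4.0000: CF_t = 2.700000, DF = 0.866997, PV = 2.340893
  t = 4.5000: CF_t = 2.700000, DF = 0.851667, PV = 2.299502
  t = 5.0000: CF_t = 2.700000, DF = 0.836608, PV = 2.258843
  t = 5.5000: CF_t = 2.700000, DF = 0.821816, PV = 2.218902
  t = 6.0000: CF_t = 2.700000, DF = 0.807285, PV = 2.179668
  t = 6.5000: CF_t = 2.700000, DF = 0.793010, PV = 2.141128
  t = 7.0000: CF_t = 102.700000, DF = 0.778989, PV = 80.002130
Price P = sum_t PV_t = 111.050569

Answer: Price = 111.0506


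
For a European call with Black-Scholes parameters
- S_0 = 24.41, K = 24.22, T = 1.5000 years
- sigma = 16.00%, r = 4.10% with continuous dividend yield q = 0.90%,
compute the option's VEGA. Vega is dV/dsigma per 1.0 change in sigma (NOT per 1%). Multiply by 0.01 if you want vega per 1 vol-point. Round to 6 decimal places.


Answer: Vega = 10.935530

Derivation:
d1 = 0.3828049622; d2 = 0.1868457828
phi(d1) = 0.3707570240; exp(-qT) = 0.9865907163; exp(-rT) = 0.9403529457
Vega = S * exp(-qT) * phi(d1) * sqrt(T) = 24.4100 * 0.9865907163 * 0.3707570240 * 1.2247448714 = 10.935530


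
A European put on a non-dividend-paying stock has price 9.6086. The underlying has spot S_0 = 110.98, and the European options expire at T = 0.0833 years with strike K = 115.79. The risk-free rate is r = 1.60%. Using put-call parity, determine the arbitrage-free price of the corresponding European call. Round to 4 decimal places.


Put-call parity: C - P = S_0 * exp(-qT) - K * exp(-rT).
S_0 * exp(-qT) = 110.9800 * 1.00000000 = 110.98000000
K * exp(-rT) = 115.7900 * 0.99866809 = 115.63577788
C = P + S*exp(-qT) - K*exp(-rT)
C = 9.6086 + 110.98000000 - 115.63577788 = 4.9528

Answer: Call price = 4.9528


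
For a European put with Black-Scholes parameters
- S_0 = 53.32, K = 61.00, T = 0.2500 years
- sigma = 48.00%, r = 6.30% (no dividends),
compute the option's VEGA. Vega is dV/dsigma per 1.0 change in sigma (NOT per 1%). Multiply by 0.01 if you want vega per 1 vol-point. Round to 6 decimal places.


d1 = -0.3750515369; d2 = -0.6150515369
phi(d1) = 0.3718479068; exp(-qT) = 1.0000000000; exp(-rT) = 0.9843733826
Vega = S * exp(-qT) * phi(d1) * sqrt(T) = 53.3200 * 1.0000000000 * 0.3718479068 * 0.5000000000 = 9.913465

Answer: Vega = 9.913465


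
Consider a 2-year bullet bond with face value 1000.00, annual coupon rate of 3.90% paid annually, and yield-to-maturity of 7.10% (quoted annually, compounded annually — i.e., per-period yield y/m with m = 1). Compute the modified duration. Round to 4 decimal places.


Coupon per period c = face * coupon_rate / m = 39.000000
Periods per year m = 1; per-period yield y/m = 0.071000
Number of cashflows N = 2
Cashflows (t years, CF_t, discount factor 1/(1+y/m)^(m*t), PV):
  t = 1.0000: CF_t = 39.000000, DF = 0.933707, PV = 36.414566
  t = 2.0000: CF_t = 1039.000000, DF = 0.871808, PV = 905.808947
Price P = sum_t PV_t = 942.223512
First compute Macaulay numerator sum_t t * PV_t:
  t * PV_t at t = 1.0000: 36.414566
  t * PV_t at t = 2.0000: 1811.617893
Macaulay duration D = 1848.032459 / 942.223512 = 1.961353
Modified duration = D / (1 + y/m) = 1.961353 / (1 + 0.071000) = 1.831328

Answer: Modified duration = 1.8313


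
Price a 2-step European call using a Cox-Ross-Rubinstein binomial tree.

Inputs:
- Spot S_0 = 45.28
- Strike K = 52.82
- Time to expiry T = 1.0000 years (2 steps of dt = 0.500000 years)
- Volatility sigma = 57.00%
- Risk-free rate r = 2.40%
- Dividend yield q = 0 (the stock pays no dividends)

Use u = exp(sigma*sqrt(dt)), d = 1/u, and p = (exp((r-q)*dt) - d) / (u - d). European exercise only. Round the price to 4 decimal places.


dt = T/N = 0.500000
u = exp(sigma*sqrt(dt)) = 1.496383; d = 1/u = 0.668278
p = (exp((r-q)*dt) - d) / (u - d) = 0.415158
Discount per step: exp(-r*dt) = 0.988072
Stock lattice S(k, i) with i counting down-moves:
  k=0: S(0,0) = 45.2800
  k=1: S(1,0) = 67.7562; S(1,1) = 30.2596
  k=2: S(2,0) = 101.3893; S(2,1) = 45.2800; S(2,2) = 20.2219
Terminal payoffs V(N, i) = max(S_T - K, 0):
  V(2,0) = 48.569260; V(2,1) = 0.000000; V(2,2) = 0.000000
Backward induction: V(k, i) = exp(-r*dt) * [p * V(k+1, i) + (1-p) * V(k+1, i+1)].
  V(1,0) = exp(-r*dt) * [p*48.569260 + (1-p)*0.000000] = 19.923385
  V(1,1) = exp(-r*dt) * [p*0.000000 + (1-p)*0.000000] = 0.000000
  V(0,0) = exp(-r*dt) * [p*19.923385 + (1-p)*0.000000] = 8.172685

Answer: Price = V(0,0) = 8.1727


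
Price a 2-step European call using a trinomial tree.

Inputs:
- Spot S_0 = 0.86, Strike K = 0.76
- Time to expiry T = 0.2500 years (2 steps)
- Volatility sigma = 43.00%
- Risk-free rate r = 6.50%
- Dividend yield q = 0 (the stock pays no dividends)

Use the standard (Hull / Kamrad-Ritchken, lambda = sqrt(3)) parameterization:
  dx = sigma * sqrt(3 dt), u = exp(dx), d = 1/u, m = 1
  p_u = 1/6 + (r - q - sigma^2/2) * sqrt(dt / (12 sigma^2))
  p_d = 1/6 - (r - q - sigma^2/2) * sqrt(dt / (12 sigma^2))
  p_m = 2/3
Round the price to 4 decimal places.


Answer: Price = V(0,0) = 0.1422

Derivation:
dt = T/N = 0.125000; dx = sigma*sqrt(3*dt) = 0.263320
u = exp(dx) = 1.301243; d = 1/u = 0.768496
p_u = 0.160151, p_m = 0.666667, p_d = 0.173182
Discount per step: exp(-r*dt) = 0.991908
Stock lattice S(k, j) with j the centered position index:
  k=0: S(0,+0) = 0.8600
  k=1: S(1,-1) = 0.6609; S(1,+0) = 0.8600; S(1,+1) = 1.1191
  k=2: S(2,-2) = 0.5079; S(2,-1) = 0.6609; S(2,+0) = 0.8600; S(2,+1) = 1.1191; S(2,+2) = 1.4562
Terminal payoffs V(N, j) = max(S_T - K, 0):
  V(2,-2) = 0.000000; V(2,-1) = 0.000000; V(2,+0) = 0.100000; V(2,+1) = 0.359069; V(2,+2) = 0.696181
Backward induction: V(k, j) = exp(-r*dt) * [p_u * V(k+1, j+1) + p_m * V(k+1, j) + p_d * V(k+1, j-1)]
  V(1,-1) = exp(-r*dt) * [p_u*0.100000 + p_m*0.000000 + p_d*0.000000] = 0.015886
  V(1,+0) = exp(-r*dt) * [p_u*0.359069 + p_m*0.100000 + p_d*0.000000] = 0.123167
  V(1,+1) = exp(-r*dt) * [p_u*0.696181 + p_m*0.359069 + p_d*0.100000] = 0.365213
  V(0,+0) = exp(-r*dt) * [p_u*0.365213 + p_m*0.123167 + p_d*0.015886] = 0.142192


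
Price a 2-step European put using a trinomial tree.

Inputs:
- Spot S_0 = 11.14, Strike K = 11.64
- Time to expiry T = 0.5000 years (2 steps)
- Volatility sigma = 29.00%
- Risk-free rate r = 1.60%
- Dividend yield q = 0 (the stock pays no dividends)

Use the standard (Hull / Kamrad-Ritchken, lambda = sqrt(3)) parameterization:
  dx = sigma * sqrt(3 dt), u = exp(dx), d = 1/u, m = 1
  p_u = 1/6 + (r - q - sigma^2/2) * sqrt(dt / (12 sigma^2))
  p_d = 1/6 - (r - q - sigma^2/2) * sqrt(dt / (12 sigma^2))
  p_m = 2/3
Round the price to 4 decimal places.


Answer: Price = V(0,0) = 1.1113

Derivation:
dt = T/N = 0.250000; dx = sigma*sqrt(3*dt) = 0.251147
u = exp(dx) = 1.285500; d = 1/u = 0.777908
p_u = 0.153701, p_m = 0.666667, p_d = 0.179632
Discount per step: exp(-r*dt) = 0.996008
Stock lattice S(k, j) with j the centered position index:
  k=0: S(0,+0) = 11.1400
  k=1: S(1,-1) = 8.6659; S(1,+0) = 11.1400; S(1,+1) = 14.3205
  k=2: S(2,-2) = 6.7413; S(2,-1) = 8.6659; S(2,+0) = 11.1400; S(2,+1) = 14.3205; S(2,+2) = 18.4090
Terminal payoffs V(N, j) = max(K - S_T, 0):
  V(2,-2) = 4.898736; V(2,-1) = 2.974108; V(2,+0) = 0.500000; V(2,+1) = 0.000000; V(2,+2) = 0.000000
Backward induction: V(k, j) = exp(-r*dt) * [p_u * V(k+1, j+1) + p_m * V(k+1, j) + p_d * V(k+1, j-1)]
  V(1,-1) = exp(-r*dt) * [p_u*0.500000 + p_m*2.974108 + p_d*4.898736] = 2.927825
  V(1,+0) = exp(-r*dt) * [p_u*0.000000 + p_m*0.500000 + p_d*2.974108] = 0.864115
  V(1,+1) = exp(-r*dt) * [p_u*0.000000 + p_m*0.000000 + p_d*0.500000] = 0.089458
  V(0,+0) = exp(-r*dt) * [p_u*0.089458 + p_m*0.864115 + p_d*2.927825] = 1.111304


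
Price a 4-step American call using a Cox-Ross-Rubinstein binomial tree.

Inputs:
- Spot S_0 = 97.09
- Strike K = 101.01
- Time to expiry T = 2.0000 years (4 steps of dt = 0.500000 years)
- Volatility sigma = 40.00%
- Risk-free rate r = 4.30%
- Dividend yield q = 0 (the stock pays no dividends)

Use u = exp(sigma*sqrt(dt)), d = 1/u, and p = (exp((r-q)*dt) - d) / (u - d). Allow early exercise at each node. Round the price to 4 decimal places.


dt = T/N = 0.500000
u = exp(sigma*sqrt(dt)) = 1.326896; d = 1/u = 0.753638
p = (exp((r-q)*dt) - d) / (u - d) = 0.467668
Discount per step: exp(-r*dt) = 0.978729
Stock lattice S(k, i) with i counting down-moves:
  k=0: S(0,0) = 97.0900
  k=1: S(1,0) = 128.8284; S(1,1) = 73.1707
  k=2: S(2,0) = 170.9419; S(2,1) = 97.0900; S(2,2) = 55.1443
  k=3: S(3,0) = 226.8222; S(3,1) = 128.8284; S(3,2) = 73.1707; S(3,3) = 41.5588
  k=4: S(4,0) = 300.9696; S(4,1) = 170.9419; S(4,2) = 97.0900; S(4,3) = 55.1443; S(4,4) = 31.3203
Terminal payoffs V(N, i) = max(S_T - K, 0):
  V(4,0) = 199.959591; V(4,1) = 69.931913; V(4,2) = 0.000000; V(4,3) = 0.000000; V(4,4) = 0.000000
Backward induction: V(k, i) = exp(-r*dt) * [p * V(k+1, i) + (1-p) * V(k+1, i+1)]; then take max(V_cont, immediate exercise) for American.
  V(3,0) = exp(-r*dt) * [p*199.959591 + (1-p)*69.931913] = 127.960751; exercise = 125.812216; V(3,0) = max -> 127.960751
  V(3,1) = exp(-r*dt) * [p*69.931913 + (1-p)*0.000000] = 32.009266; exercise = 27.818375; V(3,1) = max -> 32.009266
  V(3,2) = exp(-r*dt) * [p*0.000000 + (1-p)*0.000000] = 0.000000; exercise = 0.000000; V(3,2) = max -> 0.000000
  V(3,3) = exp(-r*dt) * [p*0.000000 + (1-p)*0.000000] = 0.000000; exercise = 0.000000; V(3,3) = max -> 0.000000
  V(2,0) = exp(-r*dt) * [p*127.960751 + (1-p)*32.009266] = 75.247369; exercise = 69.931913; V(2,0) = max -> 75.247369
  V(2,1) = exp(-r*dt) * [p*32.009266 + (1-p)*0.000000] = 14.651296; exercise = 0.000000; V(2,1) = max -> 14.651296
  V(2,2) = exp(-r*dt) * [p*0.000000 + (1-p)*0.000000] = 0.000000; exercise = 0.000000; V(2,2) = max -> 0.000000
  V(1,0) = exp(-r*dt) * [p*75.247369 + (1-p)*14.651296] = 42.075717; exercise = 27.818375; V(1,0) = max -> 42.075717
  V(1,1) = exp(-r*dt) * [p*14.651296 + (1-p)*0.000000] = 6.706198; exercise = 0.000000; V(1,1) = max -> 6.706198
  V(0,0) = exp(-r*dt) * [p*42.075717 + (1-p)*6.706198] = 22.752905; exercise = 0.000000; V(0,0) = max -> 22.752905

Answer: Price = V(0,0) = 22.7529
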